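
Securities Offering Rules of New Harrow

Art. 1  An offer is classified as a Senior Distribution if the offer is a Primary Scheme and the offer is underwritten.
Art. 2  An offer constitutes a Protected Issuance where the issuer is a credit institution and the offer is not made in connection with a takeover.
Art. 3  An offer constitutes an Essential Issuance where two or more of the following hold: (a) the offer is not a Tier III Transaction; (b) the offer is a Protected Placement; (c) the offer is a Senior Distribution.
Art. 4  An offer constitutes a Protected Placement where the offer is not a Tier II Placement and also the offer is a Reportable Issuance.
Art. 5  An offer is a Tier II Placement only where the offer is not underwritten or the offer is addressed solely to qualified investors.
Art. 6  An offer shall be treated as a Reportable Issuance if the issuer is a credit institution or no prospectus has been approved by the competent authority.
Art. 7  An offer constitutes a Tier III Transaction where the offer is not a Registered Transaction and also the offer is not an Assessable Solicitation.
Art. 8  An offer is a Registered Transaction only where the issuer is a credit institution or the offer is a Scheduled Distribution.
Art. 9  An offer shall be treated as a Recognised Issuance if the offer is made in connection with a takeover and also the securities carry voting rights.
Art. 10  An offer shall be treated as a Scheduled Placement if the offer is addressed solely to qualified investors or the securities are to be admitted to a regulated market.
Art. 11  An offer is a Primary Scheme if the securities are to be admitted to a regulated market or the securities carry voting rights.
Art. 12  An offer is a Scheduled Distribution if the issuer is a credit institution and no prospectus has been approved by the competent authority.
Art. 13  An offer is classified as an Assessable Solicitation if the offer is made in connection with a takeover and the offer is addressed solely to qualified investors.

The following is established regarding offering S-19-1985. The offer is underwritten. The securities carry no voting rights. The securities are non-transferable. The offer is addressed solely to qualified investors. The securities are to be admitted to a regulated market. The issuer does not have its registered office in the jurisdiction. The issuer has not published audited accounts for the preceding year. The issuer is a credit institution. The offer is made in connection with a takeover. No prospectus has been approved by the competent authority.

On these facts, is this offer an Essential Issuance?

Yes

Under article 12: the issuer is a credit institution? yes; and no prospectus has been approved by the competent authority? yes. So the offer is a Scheduled Distribution.
Under article 8: the issuer is a credit institution? yes; or Scheduled Distribution (article 12)? yes. So the offer is a Registered Transaction.
Under article 13: the offer is made in connection with a takeover? yes; and the offer is addressed solely to qualified investors? yes. So the offer is an Assessable Solicitation.
Under article 7: not a Registered Transaction (article 8)? no; and not an Assessable Solicitation (article 13)? no. So the offer is not a Tier III Transaction.
Under article 5: the offer is not underwritten? no; or the offer is addressed solely to qualified investors? yes. So the offer is a Tier II Placement.
Under article 6: the issuer is a credit institution? yes; or no prospectus has been approved by the competent authority? yes. So the offer is a Reportable Issuance.
Under article 4: not a Tier II Placement (article 5)? no; and Reportable Issuance (article 6)? yes. So the offer is not a Protected Placement.
Under article 11: the securities are to be admitted to a regulated market? yes; or the securities carry voting rights? no. So the offer is a Primary Scheme.
Under article 1: Primary Scheme (article 11)? yes; and the offer is underwritten? yes. So the offer is a Senior Distribution.
Under article 3: not a Tier III Transaction (article 7)? yes; Protected Placement (article 4)? no; Senior Distribution (article 1)? yes — 2 of 3 hold (need ≥2) → satisfied.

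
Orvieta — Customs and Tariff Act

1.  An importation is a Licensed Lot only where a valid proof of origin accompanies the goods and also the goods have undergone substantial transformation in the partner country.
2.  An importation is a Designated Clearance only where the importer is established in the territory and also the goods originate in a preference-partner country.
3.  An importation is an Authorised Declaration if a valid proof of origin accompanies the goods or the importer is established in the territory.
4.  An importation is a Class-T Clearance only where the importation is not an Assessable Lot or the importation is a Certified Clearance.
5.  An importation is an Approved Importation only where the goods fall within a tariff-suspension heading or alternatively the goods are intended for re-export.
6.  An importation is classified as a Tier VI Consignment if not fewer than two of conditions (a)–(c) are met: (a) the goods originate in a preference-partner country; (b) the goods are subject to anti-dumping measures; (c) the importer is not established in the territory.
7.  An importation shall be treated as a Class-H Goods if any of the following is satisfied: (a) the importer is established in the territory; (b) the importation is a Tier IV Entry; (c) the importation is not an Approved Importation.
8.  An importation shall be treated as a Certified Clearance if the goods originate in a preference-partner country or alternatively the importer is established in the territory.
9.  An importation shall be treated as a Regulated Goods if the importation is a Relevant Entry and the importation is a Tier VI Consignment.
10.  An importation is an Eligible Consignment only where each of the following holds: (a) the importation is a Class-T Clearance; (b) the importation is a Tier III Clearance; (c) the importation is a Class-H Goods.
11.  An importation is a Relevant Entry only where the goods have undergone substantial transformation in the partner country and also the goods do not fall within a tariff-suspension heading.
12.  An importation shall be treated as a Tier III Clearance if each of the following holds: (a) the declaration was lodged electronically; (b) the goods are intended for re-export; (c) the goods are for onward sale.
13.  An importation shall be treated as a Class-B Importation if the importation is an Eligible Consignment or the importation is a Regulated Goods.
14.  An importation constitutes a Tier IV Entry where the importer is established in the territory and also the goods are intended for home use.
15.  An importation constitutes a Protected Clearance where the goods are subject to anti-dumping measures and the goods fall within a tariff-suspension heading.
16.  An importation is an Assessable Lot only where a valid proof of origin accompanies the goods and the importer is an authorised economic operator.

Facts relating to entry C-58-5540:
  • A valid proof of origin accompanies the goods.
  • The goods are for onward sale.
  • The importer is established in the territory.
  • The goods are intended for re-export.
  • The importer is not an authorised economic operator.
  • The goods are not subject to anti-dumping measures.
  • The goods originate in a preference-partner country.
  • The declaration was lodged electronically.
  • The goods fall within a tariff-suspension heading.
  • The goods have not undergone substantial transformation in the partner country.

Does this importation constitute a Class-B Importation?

Yes

Under paragraph 16: a valid proof of origin accompanies the goods? yes; and the importer is an authorised economic operator? no. So the importation is not an Assessable Lot.
Under paragraph 8: the goods originate in a preference-partner country? yes; or the importer is established in the territory? yes. So the importation is a Certified Clearance.
Under paragraph 4: not an Assessable Lot (paragraph 16)? yes; or Certified Clearance (paragraph 8)? yes. So the importation is a Class-T Clearance.
Under paragraph 12: the declaration was lodged electronically? yes; and the goods are intended for re-export? yes; and the goods are for onward sale? yes. So the importation is a Tier III Clearance.
Under paragraph 14: the importer is established in the territory? yes; and the goods are intended for home use? no. So the importation is not a Tier IV Entry.
Under paragraph 5: the goods fall within a tariff-suspension heading? yes; or the goods are intended for re-export? yes. So the importation is an Approved Importation.
Under paragraph 7: the importer is established in the territory? yes; or Tier IV Entry (paragraph 14)? no; or not an Approved Importation (paragraph 5)? no. So the importation is a Class-H Goods.
Under paragraph 10: Class-T Clearance (paragraph 4)? yes; and Tier III Clearance (paragraph 12)? yes; and Class-H Goods (paragraph 7)? yes. So the importation is an Eligible Consignment.
Under paragraph 11: the goods have undergone substantial transformation in the partner country? no; and the goods do not fall within a tariff-suspension heading? no. So the importation is not a Relevant Entry.
Under paragraph 6: the goods originate in a preference-partner country? yes; the goods are subject to anti-dumping measures? no; the importer is not established in the territory? no — 1 of 3 hold (need ≥2) → not satisfied.
Under paragraph 9: Relevant Entry (paragraph 11)? no; and Tier VI Consignment (paragraph 6)? no. So the importation is not a Regulated Goods.
Under paragraph 13: Eligible Consignment (paragraph 10)? yes; or Regulated Goods (paragraph 9)? no. So the importation is a Class-B Importation.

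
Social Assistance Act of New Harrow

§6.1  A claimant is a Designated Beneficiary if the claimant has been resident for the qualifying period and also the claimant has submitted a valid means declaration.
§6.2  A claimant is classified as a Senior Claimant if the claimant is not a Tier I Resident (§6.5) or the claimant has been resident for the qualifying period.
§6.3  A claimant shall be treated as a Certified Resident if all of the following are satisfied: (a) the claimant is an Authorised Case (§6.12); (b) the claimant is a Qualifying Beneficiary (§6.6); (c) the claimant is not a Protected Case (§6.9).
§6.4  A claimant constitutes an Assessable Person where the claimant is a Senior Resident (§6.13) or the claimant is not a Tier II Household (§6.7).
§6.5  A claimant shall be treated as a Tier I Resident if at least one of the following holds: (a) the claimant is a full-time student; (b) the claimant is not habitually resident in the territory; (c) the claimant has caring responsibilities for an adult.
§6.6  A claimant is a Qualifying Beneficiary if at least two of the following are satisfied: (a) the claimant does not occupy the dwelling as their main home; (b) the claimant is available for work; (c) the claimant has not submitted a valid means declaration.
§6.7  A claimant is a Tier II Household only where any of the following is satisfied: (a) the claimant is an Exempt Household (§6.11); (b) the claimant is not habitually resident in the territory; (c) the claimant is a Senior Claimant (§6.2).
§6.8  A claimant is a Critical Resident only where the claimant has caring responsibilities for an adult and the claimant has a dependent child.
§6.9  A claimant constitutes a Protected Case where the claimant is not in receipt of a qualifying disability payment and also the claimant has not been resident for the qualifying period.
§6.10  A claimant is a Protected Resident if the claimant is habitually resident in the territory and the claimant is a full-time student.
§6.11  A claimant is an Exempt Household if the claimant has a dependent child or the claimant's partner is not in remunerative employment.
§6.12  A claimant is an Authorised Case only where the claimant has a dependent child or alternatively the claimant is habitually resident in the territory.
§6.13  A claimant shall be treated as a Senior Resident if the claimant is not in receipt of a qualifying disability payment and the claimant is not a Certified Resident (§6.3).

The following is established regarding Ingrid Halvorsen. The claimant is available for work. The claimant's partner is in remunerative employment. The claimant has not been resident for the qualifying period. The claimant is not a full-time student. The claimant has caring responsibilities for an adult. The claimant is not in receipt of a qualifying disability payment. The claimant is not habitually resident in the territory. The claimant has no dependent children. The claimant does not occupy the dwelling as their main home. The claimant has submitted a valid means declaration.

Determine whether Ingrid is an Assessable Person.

§6.12 — Authorised Case: [the claimant has a dependent child? no] OR [the claimant is habitually resident in the territory? no] → not satisfied.
§6.6 — Qualifying Beneficiary: the claimant does not occupy the dwelling as their main home? yes; the claimant is available for work? yes; the claimant has not submitted a valid means declaration? no — 2 of 3 hold (need ≥2) → satisfied.
§6.9 — Protected Case: [the claimant is not in receipt of a qualifying disability payment? yes] AND [the claimant has not been resident for the qualifying period? yes] → satisfied.
§6.3 — Certified Resident: [Authorised Case (§6.12)? no] AND [Qualifying Beneficiary (§6.6)? yes] AND [not a Protected Case (§6.9)? no] → not satisfied.
§6.13 — Senior Resident: [the claimant is not in receipt of a qualifying disability payment? yes] AND [not a Certified Resident (§6.3)? yes] → satisfied.
§6.11 — Exempt Household: [the claimant has a dependent child? no] OR [the claimant's partner is not in remunerative employment? no] → not satisfied.
§6.5 — Tier I Resident: [the claimant is a full-time student? no] OR [the claimant is not habitually resident in the territory? yes] OR [the claimant has caring responsibilities for an adult? yes] → satisfied.
§6.2 — Senior Claimant: [not a Tier I Resident (§6.5)? no] OR [the claimant has been resident for the qualifying period? no] → not satisfied.
§6.7 — Tier II Household: [Exempt Household (§6.11)? no] OR [the claimant is not habitually resident in the territory? yes] OR [Senior Claimant (§6.2)? no] → satisfied.
§6.4 — Assessable Person: [Senior Resident (§6.13)? yes] OR [not a Tier II Household (§6.7)? no] → satisfied.

Yes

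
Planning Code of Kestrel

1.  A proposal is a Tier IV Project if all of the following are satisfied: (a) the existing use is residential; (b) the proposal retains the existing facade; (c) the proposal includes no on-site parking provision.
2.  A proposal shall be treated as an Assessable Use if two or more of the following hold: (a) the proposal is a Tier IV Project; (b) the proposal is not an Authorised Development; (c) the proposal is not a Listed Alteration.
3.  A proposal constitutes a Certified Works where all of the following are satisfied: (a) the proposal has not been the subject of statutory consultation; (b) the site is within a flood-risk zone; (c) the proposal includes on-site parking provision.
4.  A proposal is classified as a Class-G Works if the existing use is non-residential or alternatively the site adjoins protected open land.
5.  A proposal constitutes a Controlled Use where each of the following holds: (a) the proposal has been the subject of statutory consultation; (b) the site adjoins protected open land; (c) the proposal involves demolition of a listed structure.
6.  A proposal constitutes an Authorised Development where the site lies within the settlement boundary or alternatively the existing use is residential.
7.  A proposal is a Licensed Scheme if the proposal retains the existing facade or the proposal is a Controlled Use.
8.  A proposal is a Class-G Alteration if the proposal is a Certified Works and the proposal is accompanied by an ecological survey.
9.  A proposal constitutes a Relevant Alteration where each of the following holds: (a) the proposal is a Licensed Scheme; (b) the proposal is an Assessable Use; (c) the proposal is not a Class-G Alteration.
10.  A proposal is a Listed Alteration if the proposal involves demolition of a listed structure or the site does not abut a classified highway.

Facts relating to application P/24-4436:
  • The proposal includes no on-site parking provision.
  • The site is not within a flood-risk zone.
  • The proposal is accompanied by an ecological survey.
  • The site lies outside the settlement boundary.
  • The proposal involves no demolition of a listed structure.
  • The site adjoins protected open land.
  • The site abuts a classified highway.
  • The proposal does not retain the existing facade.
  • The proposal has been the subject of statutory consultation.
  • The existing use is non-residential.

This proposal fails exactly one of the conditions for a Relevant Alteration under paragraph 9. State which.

Under paragraph 5: the proposal has been the subject of statutory consultation? yes; and the site adjoins protected open land? yes; and the proposal involves demolition of a listed structure? no. So the proposal is not a Controlled Use.
Under paragraph 7: the proposal retains the existing facade? no; or Controlled Use (paragraph 5)? no. So the proposal is not a Licensed Scheme.
Under paragraph 1: the existing use is residential? no; and the proposal retains the existing facade? no; and the proposal includes no on-site parking provision? yes. So the proposal is not a Tier IV Project.
Under paragraph 6: the site lies within the settlement boundary? no; or the existing use is residential? no. So the proposal is not an Authorised Development.
Under paragraph 10: the proposal involves demolition of a listed structure? no; or the site does not abut a classified highway? no. So the proposal is not a Listed Alteration.
Under paragraph 2: Tier IV Project (paragraph 1)? no; not an Authorised Development (paragraph 6)? yes; not a Listed Alteration (paragraph 10)? yes — 2 of 3 hold (need ≥2) → satisfied.
Under paragraph 3: the proposal has not been the subject of statutory consultation? no; and the site is within a flood-risk zone? no; and the proposal includes on-site parking provision? no. So the proposal is not a Certified Works.
Under paragraph 8: Certified Works (paragraph 3)? no; and the proposal is accompanied by an ecological survey? yes. So the proposal is not a Class-G Alteration.
Under paragraph 9: Licensed Scheme (paragraph 7)? no; and Assessable Use (paragraph 2)? yes; and not a Class-G Alteration (paragraph 8)? yes. So the proposal is not a Relevant Alteration.

Licensed Scheme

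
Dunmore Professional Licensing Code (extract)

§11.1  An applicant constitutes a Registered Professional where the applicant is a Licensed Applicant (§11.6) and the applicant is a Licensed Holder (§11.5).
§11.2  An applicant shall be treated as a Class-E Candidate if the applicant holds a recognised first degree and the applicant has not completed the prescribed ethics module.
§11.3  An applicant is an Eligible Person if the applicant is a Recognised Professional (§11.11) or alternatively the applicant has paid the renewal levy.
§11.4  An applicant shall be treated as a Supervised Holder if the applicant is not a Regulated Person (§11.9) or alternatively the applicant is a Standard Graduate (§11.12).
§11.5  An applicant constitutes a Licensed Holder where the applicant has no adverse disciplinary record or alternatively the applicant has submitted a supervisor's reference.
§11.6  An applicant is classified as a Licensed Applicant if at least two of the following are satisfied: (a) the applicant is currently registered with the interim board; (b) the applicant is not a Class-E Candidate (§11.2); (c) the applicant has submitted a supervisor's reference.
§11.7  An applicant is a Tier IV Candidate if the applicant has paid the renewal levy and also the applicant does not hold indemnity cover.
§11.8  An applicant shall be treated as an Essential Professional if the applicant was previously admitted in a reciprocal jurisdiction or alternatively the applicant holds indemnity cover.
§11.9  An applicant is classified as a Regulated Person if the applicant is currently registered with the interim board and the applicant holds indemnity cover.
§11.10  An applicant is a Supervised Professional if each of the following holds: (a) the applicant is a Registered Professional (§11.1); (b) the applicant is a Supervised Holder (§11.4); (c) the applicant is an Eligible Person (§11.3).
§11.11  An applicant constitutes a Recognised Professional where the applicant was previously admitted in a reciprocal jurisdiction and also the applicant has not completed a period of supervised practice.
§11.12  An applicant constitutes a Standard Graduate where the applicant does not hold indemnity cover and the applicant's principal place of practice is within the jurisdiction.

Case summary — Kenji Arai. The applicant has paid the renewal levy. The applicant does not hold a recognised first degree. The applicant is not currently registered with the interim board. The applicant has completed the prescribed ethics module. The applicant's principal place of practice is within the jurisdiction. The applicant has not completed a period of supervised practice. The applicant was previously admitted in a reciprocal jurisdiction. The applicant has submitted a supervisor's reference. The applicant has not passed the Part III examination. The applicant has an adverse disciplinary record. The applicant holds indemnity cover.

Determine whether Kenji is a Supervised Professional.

§11.2 — Class-E Candidate: [the applicant holds a recognised first degree? no] AND [the applicant has not completed the prescribed ethics module? no] → not satisfied.
§11.6 — Licensed Applicant: the applicant is currently registered with the interim board? no; not a Class-E Candidate (§11.2)? yes; the applicant has submitted a supervisor's reference? yes — 2 of 3 hold (need ≥2) → satisfied.
§11.5 — Licensed Holder: [the applicant has no adverse disciplinary record? no] OR [the applicant has submitted a supervisor's reference? yes] → satisfied.
§11.1 — Registered Professional: [Licensed Applicant (§11.6)? yes] AND [Licensed Holder (§11.5)? yes] → satisfied.
§11.9 — Regulated Person: [the applicant is currently registered with the interim board? no] AND [the applicant holds indemnity cover? yes] → not satisfied.
§11.12 — Standard Graduate: [the applicant does not hold indemnity cover? no] AND [the applicant's principal place of practice is within the jurisdiction? yes] → not satisfied.
§11.4 — Supervised Holder: [not a Regulated Person (§11.9)? yes] OR [Standard Graduate (§11.12)? no] → satisfied.
§11.11 — Recognised Professional: [the applicant was previously admitted in a reciprocal jurisdiction? yes] AND [the applicant has not completed a period of supervised practice? yes] → satisfied.
§11.3 — Eligible Person: [Recognised Professional (§11.11)? yes] OR [the applicant has paid the renewal levy? yes] → satisfied.
§11.10 — Supervised Professional: [Registered Professional (§11.1)? yes] AND [Supervised Holder (§11.4)? yes] AND [Eligible Person (§11.3)? yes] → satisfied.

Yes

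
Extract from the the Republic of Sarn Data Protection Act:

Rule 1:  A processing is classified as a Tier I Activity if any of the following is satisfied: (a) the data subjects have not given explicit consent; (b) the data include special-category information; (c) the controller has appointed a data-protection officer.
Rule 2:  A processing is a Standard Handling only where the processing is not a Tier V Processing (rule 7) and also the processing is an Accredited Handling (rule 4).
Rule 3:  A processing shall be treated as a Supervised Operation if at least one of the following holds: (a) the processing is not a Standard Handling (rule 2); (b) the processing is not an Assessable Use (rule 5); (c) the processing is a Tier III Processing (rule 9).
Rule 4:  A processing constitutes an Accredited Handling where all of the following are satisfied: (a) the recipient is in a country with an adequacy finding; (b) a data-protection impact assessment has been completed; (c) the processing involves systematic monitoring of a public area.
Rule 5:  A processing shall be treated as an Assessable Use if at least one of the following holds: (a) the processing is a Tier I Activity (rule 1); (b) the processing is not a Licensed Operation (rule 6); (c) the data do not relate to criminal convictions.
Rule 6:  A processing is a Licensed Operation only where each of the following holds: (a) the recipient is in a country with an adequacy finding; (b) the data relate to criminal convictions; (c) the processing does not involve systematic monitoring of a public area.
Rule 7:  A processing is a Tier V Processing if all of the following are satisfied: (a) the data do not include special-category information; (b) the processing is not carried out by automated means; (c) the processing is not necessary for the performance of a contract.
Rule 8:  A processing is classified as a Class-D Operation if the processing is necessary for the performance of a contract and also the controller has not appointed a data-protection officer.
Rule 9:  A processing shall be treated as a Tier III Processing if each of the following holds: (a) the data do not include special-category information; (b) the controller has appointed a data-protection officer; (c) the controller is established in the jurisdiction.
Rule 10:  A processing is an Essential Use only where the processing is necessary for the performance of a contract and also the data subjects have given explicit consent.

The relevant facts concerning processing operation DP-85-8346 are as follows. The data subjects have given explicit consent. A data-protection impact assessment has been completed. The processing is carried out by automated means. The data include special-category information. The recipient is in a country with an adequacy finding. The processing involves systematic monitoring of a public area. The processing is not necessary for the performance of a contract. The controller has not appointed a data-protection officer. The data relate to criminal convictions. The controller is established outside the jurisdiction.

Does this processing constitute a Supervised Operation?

No

rule 7 — Tier V Processing: [the data do not include special-category information? no] AND [the processing is not carried out by automated means? no] AND [the processing is not necessary for the performance of a contract? yes] → not satisfied.
rule 4 — Accredited Handling: [the recipient is in a country with an adequacy finding? yes] AND [a data-protection impact assessment has been completed? yes] AND [the processing involves systematic monitoring of a public area? yes] → satisfied.
rule 2 — Standard Handling: [not a Tier V Processing (rule 7)? yes] AND [Accredited Handling (rule 4)? yes] → satisfied.
rule 1 — Tier I Activity: [the data subjects have not given explicit consent? no] OR [the data include special-category information? yes] OR [the controller has appointed a data-protection officer? no] → satisfied.
rule 6 — Licensed Operation: [the recipient is in a country with an adequacy finding? yes] AND [the data relate to criminal convictions? yes] AND [the processing does not involve systematic monitoring of a public area? no] → not satisfied.
rule 5 — Assessable Use: [Tier I Activity (rule 1)? yes] OR [not a Licensed Operation (rule 6)? yes] OR [the data do not relate to criminal convictions? no] → satisfied.
rule 9 — Tier III Processing: [the data do not include special-category information? no] AND [the controller has appointed a data-protection officer? no] AND [the controller is established in the jurisdiction? no] → not satisfied.
rule 3 — Supervised Operation: [not a Standard Handling (rule 2)? no] OR [not an Assessable Use (rule 5)? no] OR [Tier III Processing (rule 9)? no] → not satisfied.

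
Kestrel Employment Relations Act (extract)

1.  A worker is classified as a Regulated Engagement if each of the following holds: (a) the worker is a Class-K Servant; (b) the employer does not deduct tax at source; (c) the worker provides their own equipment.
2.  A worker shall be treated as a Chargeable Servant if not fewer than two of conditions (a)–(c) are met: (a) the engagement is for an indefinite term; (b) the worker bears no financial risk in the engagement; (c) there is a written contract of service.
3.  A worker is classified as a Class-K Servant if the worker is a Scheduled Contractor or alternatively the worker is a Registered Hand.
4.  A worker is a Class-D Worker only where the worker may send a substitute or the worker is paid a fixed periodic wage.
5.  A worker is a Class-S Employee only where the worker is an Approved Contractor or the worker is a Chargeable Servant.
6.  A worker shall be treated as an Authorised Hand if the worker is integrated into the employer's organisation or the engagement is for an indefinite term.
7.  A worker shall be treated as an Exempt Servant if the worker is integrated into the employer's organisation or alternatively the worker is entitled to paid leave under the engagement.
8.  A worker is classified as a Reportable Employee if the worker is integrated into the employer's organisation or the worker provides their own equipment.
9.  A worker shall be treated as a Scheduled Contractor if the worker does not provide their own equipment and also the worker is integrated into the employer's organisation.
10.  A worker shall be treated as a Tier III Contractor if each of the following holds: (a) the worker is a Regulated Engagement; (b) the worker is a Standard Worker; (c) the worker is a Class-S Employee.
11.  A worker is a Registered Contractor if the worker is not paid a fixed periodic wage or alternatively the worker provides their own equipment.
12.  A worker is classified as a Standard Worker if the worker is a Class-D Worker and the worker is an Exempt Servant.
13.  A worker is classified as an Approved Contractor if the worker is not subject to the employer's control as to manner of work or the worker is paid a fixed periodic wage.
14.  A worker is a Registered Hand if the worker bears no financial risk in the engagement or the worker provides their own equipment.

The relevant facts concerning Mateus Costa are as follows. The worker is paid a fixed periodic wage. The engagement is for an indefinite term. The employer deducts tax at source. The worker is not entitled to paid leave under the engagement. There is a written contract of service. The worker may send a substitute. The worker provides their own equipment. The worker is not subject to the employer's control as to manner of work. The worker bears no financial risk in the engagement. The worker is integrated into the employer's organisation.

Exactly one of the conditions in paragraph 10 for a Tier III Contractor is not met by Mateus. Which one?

Regulated Engagement

Under paragraph 9: the worker does not provide their own equipment? no; and the worker is integrated into the employer's organisation? yes. So the worker is not a Scheduled Contractor.
Under paragraph 14: the worker bears no financial risk in the engagement? yes; or the worker provides their own equipment? yes. So the worker is a Registered Hand.
Under paragraph 3: Scheduled Contractor (paragraph 9)? no; or Registered Hand (paragraph 14)? yes. So the worker is a Class-K Servant.
Under paragraph 1: Class-K Servant (paragraph 3)? yes; and the employer does not deduct tax at source? no; and the worker provides their own equipment? yes. So the worker is not a Regulated Engagement.
Under paragraph 4: the worker may send a substitute? yes; or the worker is paid a fixed periodic wage? yes. So the worker is a Class-D Worker.
Under paragraph 7: the worker is integrated into the employer's organisation? yes; or the worker is entitled to paid leave under the engagement? no. So the worker is an Exempt Servant.
Under paragraph 12: Class-D Worker (paragraph 4)? yes; and Exempt Servant (paragraph 7)? yes. So the worker is a Standard Worker.
Under paragraph 13: the worker is not subject to the employer's control as to manner of work? yes; or the worker is paid a fixed periodic wage? yes. So the worker is an Approved Contractor.
Under paragraph 2: the engagement is for an indefinite term? yes; the worker bears no financial risk in the engagement? yes; there is a written contract of service? yes — 3 of 3 hold (need ≥2) → satisfied.
Under paragraph 5: Approved Contractor (paragraph 13)? yes; or Chargeable Servant (paragraph 2)? yes. So the worker is a Class-S Employee.
Under paragraph 10: Regulated Engagement (paragraph 1)? no; and Standard Worker (paragraph 12)? yes; and Class-S Employee (paragraph 5)? yes. So the worker is not a Tier III Contractor.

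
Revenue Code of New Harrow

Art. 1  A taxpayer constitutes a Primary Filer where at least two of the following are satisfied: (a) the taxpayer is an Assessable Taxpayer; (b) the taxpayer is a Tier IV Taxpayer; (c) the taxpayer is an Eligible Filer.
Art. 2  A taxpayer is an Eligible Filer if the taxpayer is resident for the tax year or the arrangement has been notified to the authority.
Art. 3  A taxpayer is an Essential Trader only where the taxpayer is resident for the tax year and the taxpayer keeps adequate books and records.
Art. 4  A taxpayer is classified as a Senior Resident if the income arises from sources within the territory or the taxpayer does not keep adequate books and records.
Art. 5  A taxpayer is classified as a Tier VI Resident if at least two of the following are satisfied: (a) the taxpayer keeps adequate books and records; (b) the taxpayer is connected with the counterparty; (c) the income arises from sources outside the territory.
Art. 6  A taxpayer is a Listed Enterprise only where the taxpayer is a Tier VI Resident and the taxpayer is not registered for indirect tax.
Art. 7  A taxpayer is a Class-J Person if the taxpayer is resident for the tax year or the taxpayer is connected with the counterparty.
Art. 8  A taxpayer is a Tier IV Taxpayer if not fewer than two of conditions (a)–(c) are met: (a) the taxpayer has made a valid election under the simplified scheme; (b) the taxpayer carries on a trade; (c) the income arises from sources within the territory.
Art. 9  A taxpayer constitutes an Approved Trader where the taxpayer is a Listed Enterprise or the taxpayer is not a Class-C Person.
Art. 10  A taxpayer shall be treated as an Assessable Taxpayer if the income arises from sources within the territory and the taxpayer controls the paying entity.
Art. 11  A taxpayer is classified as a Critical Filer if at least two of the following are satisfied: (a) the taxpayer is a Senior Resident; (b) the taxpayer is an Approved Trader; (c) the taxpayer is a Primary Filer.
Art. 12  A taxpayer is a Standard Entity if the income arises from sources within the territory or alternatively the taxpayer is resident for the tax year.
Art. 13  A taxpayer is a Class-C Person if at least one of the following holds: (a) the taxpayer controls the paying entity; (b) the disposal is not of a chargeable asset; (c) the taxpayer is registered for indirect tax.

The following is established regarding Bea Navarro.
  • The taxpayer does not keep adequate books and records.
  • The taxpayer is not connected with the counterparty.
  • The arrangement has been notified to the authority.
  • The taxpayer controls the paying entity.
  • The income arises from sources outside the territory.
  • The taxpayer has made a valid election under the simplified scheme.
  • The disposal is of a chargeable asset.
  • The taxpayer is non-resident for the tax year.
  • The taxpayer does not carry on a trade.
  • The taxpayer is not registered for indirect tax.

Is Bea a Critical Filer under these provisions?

article 4 — Senior Resident: [the income arises from sources within the territory? no] OR [the taxpayer does not keep adequate books and records? yes] → satisfied.
article 5 — Tier VI Resident: the taxpayer keeps adequate books and records? no; the taxpayer is connected with the counterparty? no; the income arises from sources outside the territory? yes — 1 of 3 hold (need ≥2) → not satisfied.
article 6 — Listed Enterprise: [Tier VI Resident (article 5)? no] AND [the taxpayer is not registered for indirect tax? yes] → not satisfied.
article 13 — Class-C Person: [the taxpayer controls the paying entity? yes] OR [the disposal is not of a chargeable asset? no] OR [the taxpayer is registered for indirect tax? no] → satisfied.
article 9 — Approved Trader: [Listed Enterprise (article 6)? no] OR [not a Class-C Person (article 13)? no] → not satisfied.
article 10 — Assessable Taxpayer: [the income arises from sources within the territory? no] AND [the taxpayer controls the paying entity? yes] → not satisfied.
article 8 — Tier IV Taxpayer: the taxpayer has made a valid election under the simplified scheme? yes; the taxpayer carries on a trade? no; the income arises from sources within the territory? no — 1 of 3 hold (need ≥2) → not satisfied.
article 2 — Eligible Filer: [the taxpayer is resident for the tax year? no] OR [the arrangement has been notified to the authority? yes] → satisfied.
article 1 — Primary Filer: Assessable Taxpayer (article 10)? no; Tier IV Taxpayer (article 8)? no; Eligible Filer (article 2)? yes — 1 of 3 hold (need ≥2) → not satisfied.
article 11 — Critical Filer: Senior Resident (article 4)? yes; Approved Trader (article 9)? no; Primary Filer (article 1)? no — 1 of 3 hold (need ≥2) → not satisfied.

No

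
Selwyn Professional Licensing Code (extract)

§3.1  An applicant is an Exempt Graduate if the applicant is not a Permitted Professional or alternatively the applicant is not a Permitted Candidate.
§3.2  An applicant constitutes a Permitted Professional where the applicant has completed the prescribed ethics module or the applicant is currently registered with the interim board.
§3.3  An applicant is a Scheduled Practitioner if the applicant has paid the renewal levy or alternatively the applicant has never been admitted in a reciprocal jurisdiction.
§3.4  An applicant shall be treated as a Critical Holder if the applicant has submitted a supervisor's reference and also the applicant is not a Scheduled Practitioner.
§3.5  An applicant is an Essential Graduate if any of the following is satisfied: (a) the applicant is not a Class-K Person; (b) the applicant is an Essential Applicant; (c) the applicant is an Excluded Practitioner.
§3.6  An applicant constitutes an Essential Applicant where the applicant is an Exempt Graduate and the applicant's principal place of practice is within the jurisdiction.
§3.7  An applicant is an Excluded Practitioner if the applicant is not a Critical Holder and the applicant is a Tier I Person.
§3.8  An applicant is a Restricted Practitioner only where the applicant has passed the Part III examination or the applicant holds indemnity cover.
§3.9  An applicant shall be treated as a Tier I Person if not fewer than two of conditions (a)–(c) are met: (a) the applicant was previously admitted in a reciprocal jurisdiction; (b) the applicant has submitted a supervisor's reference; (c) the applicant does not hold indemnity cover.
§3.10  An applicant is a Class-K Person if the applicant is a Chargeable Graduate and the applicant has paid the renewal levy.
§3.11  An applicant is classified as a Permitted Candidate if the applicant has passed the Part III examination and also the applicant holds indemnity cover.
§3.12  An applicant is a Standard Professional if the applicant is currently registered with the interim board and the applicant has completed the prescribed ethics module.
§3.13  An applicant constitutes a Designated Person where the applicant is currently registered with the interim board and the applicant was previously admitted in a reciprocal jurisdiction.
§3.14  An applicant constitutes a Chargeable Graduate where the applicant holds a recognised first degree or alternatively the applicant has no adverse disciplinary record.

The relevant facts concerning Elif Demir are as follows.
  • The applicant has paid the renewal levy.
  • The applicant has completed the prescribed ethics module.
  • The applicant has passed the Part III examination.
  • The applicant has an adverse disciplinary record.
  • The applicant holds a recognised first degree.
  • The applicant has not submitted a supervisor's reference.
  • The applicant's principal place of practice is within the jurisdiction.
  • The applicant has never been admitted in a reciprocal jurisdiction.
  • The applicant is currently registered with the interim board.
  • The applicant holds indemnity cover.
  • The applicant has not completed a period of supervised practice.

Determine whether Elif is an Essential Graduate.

No

Under §3.14: the applicant holds a recognised first degree? yes; or the applicant has no adverse disciplinary record? no. So the applicant is a Chargeable Graduate.
Under §3.10: Chargeable Graduate (§3.14)? yes; and the applicant has paid the renewal levy? yes. So the applicant is a Class-K Person.
Under §3.2: the applicant has completed the prescribed ethics module? yes; or the applicant is currently registered with the interim board? yes. So the applicant is a Permitted Professional.
Under §3.11: the applicant has passed the Part III examination? yes; and the applicant holds indemnity cover? yes. So the applicant is a Permitted Candidate.
Under §3.1: not a Permitted Professional (§3.2)? no; or not a Permitted Candidate (§3.11)? no. So the applicant is not an Exempt Graduate.
Under §3.6: Exempt Graduate (§3.1)? no; and the applicant's principal place of practice is within the jurisdiction? yes. So the applicant is not an Essential Applicant.
Under §3.3: the applicant has paid the renewal levy? yes; or the applicant has never been admitted in a reciprocal jurisdiction? yes. So the applicant is a Scheduled Practitioner.
Under §3.4: the applicant has submitted a supervisor's reference? no; and not a Scheduled Practitioner (§3.3)? no. So the applicant is not a Critical Holder.
Under §3.9: the applicant was previously admitted in a reciprocal jurisdiction? no; the applicant has submitted a supervisor's reference? no; the applicant does not hold indemnity cover? no — 0 of 3 hold (need ≥2) → not satisfied.
Under §3.7: not a Critical Holder (§3.4)? yes; and Tier I Person (§3.9)? no. So the applicant is not an Excluded Practitioner.
Under §3.5: not a Class-K Person (§3.10)? no; or Essential Applicant (§3.6)? no; or Excluded Practitioner (§3.7)? no. So the applicant is not an Essential Graduate.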